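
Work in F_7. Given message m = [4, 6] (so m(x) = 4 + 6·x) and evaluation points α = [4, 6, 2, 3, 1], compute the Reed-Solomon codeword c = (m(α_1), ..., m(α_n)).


c = [0, 5, 2, 1, 3]

Message polynomial: m(x) = 4 + 6·x (mod 7).
For each evaluation point α_i, compute m(α_i) mod 7:
  α_1 = 4: Horner steps 6 → 0, so m(4) = 0.
  α_2 = 6: Horner steps 6 → 5, so m(6) = 5.
  α_3 = 2: Horner steps 6 → 2, so m(2) = 2.
  α_4 = 3: Horner steps 6 → 1, so m(3) = 1.
  α_5 = 1: Horner steps 6 → 3, so m(1) = 3.
Codeword c = [0, 5, 2, 1, 3] ∈ F_7^5.


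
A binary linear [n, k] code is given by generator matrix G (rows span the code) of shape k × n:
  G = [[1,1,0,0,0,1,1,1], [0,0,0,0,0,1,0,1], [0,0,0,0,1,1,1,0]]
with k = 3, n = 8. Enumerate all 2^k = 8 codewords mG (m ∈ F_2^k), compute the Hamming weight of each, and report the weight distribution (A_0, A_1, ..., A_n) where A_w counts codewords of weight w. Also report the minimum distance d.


Weight distribution: A_0 = 1, A_2 = 1, A_3 = 3, A_4 = 2, A_5 = 1. Minimum distance d = 2.

Enumerate all 2^3 = 8 messages m ∈ F_2^3.
For each, compute codeword c = mG in F_2^8, then tally its weight.
  m = 000 → c = 00000000, weight = 0.
  m = 100 → c = 11000111, weight = 5.
  m = 010 → c = 00000101, weight = 2.
  m = 110 → c = 11000010, weight = 3.
  m = 001 → c = 00001110, weight = 3.
  m = 101 → c = 11001001, weight = 4.
  m = 011 → c = 00001011, weight = 3.
  m = 111 → c = 11001100, weight = 4.
Tally weights:
  weight 0: 1 codewords.
  weight 2: 1 codewords.
  weight 3: 3 codewords.
  weight 4: 2 codewords.
  weight 5: 1 codewords.
Minimum distance d = smallest w > 0 with A_w > 0 = 2.
Sanity: Σ A_w = 8 = 2^3 = 8 ✓.


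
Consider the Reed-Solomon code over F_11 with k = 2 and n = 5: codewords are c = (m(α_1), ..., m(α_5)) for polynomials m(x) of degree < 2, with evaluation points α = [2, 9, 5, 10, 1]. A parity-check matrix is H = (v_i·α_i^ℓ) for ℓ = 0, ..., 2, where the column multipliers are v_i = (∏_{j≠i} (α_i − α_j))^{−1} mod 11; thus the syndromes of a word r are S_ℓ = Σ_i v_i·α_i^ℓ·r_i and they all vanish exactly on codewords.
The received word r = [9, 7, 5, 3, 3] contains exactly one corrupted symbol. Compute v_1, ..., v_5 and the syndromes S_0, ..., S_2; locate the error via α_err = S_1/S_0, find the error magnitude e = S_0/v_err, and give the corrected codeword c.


S = (7, 4, 7), error at position 4, error magnitude e = 1, c = [9, 7, 5, 2, 3].

Step 1: column multipliers v_i = (∏_{j≠i}(α_i − α_j))^{−1} mod 11.
  i = 1 (α = 2): (2−9)(2−5)(2−10)(2−1) = (−7)·(−3)·(−8)·1 = −168 ≡ 8, so v_1 = 8^{−1} = 7 (mod 11).
  i = 2 (α = 9): (9−2)(9−5)(9−10)(9−1) = 7·4·(−1)·8 = −224 ≡ 7, so v_2 = 7^{−1} = 8 (mod 11).
  i = 3 (α = 5): (5−2)(5−9)(5−10)(5−1) = 3·(−4)·(−5)·4 = 240 ≡ 9, so v_3 = 9^{−1} = 5 (mod 11).
  i = 4 (α = 10): (10−2)(10−9)(10−5)(10−1) = 8·1·5·9 = 360 ≡ 8, so v_4 = 8^{−1} = 7 (mod 11).
  i = 5 (α = 1): (1−2)(1−9)(1−5)(1−10) = (−1)·(−8)·(−4)·(−9) = 288 ≡ 2, so v_5 = 2^{−1} = 6 (mod 11).
  v = [7, 8, 5, 7, 6].
Step 2: syndromes of r = [9, 7, 5, 3, 3] (all sums mod 11).
  S_0 = Σ v_i r_i = 7·9 + 8·7 + 5·5 + 7·3 + 6·3 = 183 ≡ 7.
  S_1 = Σ v_i α_i r_i = 7·2·9 + 8·9·7 + 5·5·5 + 7·10·3 + 6·1·3 = 983 ≡ 4.
  α_i^2 mod 11 = [4, 4, 3, 1, 1].
  S_2 = Σ v_i α_i^2 r_i = 7·4·9 + 8·4·7 + 5·3·5 + 7·1·3 + 6·1·3 = 590 ≡ 7.
  S = (7, 4, 7) ≠ 0, so r is not a codeword (an error is present).
Step 3: locate the error. For a single error e at position i, S_ℓ = v_i·e·α_i^ℓ, so α_err = S_1/S_0.
  S_0^{−1} = 7^{−1} = 8 (mod 11), so α_err = 4·8 = 32 ≡ 10 = α_4. Error position i = 4.
  Consistency check: S_2/S_1 = 7·3 = 21 ≡ 10 = α_err ✓ (single-error assumption holds).
Step 4: error magnitude e = S_0/v_4 = S_0·∏_{j≠4}(α_4 − α_j) = 7·8 = 56 ≡ 1 (mod 11).
Step 5: correct position 4: c_4 = r_4 − e = 3 − 1 ≡ 2 (mod 11). Hence c = [9, 7, 5, 2, 3].
  Check: interpolating c through the α_i gives m(x) = 8 + 6·x (degree < 2) with m(α_i) = c_i for every i, so c is indeed a codeword.


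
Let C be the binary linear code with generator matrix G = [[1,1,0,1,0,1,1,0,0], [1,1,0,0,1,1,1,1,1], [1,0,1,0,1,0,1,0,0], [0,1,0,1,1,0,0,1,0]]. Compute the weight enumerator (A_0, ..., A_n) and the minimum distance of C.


Weight distribution: A_0 = 1, A_2 = 1, A_3 = 1, A_4 = 3, A_5 = 6, A_6 = 3, A_7 = 1. Minimum distance d = 2.

Enumerate all 2^4 = 16 messages m ∈ F_2^4.
For each, compute codeword c = mG in F_2^9, then tally its weight.
  m = 0000 → c = 000000000, weight = 0.
  m = 1000 → c = 110101100, weight = 5.
  m = 0100 → c = 110011111, weight = 7.
  m = 1100 → c = 000110011, weight = 4.
  m = 0010 → c = 101010100, weight = 4.
  m = 1010 → c = 011111000, weight = 5.
  m = 0110 → c = 011001011, weight = 5.
  m = 1110 → c = 101100111, weight = 6.
  m = 0001 → c = 010110010, weight = 4.
  m = 1001 → c = 100011110, weight = 5.
  m = 0101 → c = 100101101, weight = 5.
  m = 1101 → c = 010000001, weight = 2.
  m = 0011 → c = 111100110, weight = 6.
  m = 1011 → c = 001001010, weight = 3.
  m = 0111 → c = 001111001, weight = 5.
  m = 1111 → c = 111010101, weight = 6.
Tally weights:
  weight 0: 1 codewords.
  weight 2: 1 codewords.
  weight 3: 1 codewords.
  weight 4: 3 codewords.
  weight 5: 6 codewords.
  weight 6: 3 codewords.
  weight 7: 1 codewords.
Minimum distance d = smallest w > 0 with A_w > 0 = 2.
Sanity: Σ A_w = 16 = 2^4 = 16 ✓.


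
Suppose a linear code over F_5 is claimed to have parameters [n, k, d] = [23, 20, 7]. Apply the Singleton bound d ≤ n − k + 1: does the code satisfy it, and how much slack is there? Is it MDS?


Singleton RHS = n − k + 1 = 4, slack = -3, bound violated (no such code; not MDS).

Singleton bound: d ≤ n − k + 1.
Here n = 23, k = 20, so n − k + 1 = 4.
Given d = 7, check d ≤ 4: NO.
Slack = (n − k + 1) − d = -3.
The slack is negative: d = 7 exceeds n − k + 1 = 4 by 3, so the Singleton bound is violated and no linear [23, 20, 7]_5 code can exist. In particular it is not MDS (MDS requires d = n − k + 1 exactly).
Description: the claimed parameters are [23, 20, 7]_5; such a code would be impossible (violates the Singleton bound).


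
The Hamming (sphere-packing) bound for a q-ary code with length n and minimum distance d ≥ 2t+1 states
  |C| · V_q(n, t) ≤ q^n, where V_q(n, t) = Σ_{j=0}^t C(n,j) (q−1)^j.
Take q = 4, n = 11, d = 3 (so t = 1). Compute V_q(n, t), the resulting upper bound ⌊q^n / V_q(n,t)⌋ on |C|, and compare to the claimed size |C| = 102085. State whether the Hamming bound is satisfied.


V_q(n, t) = 34, q^n = 4194304, Hamming bound = 123361, |C| = 102085 ≤ bound (satisfied).

Step 1: Compute V_q(n, t) = Σ_{j=0}^1 C(n, j) (q−1)^j.
  j = 0: C(11,0)·(3)^0 = 1·1 = 1.
  j = 1: C(11,1)·(3)^1 = 11·3 = 33.
  V_q(n, t) = 1 + 33 = 34.
Step 2: q^n = 4^11 = 4194304.
Step 3: Hamming bound ⌊q^n / V_q(n,t)⌋ = ⌊4194304/34⌋ = 123361.
Step 4: Compare |C| = 102085 to 123361: satisfied.
The claimed |C| lies below the Hamming bound.


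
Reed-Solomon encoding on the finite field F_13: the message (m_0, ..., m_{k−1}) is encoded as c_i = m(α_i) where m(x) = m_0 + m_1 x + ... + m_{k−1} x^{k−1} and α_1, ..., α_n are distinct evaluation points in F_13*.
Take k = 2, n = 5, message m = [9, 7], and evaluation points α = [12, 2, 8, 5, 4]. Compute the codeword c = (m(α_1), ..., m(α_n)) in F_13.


c = [2, 10, 0, 5, 11]

Message polynomial: m(x) = 9 + 7·x (mod 13).
For each evaluation point α_i, compute m(α_i) mod 13:
  α_1 = 12: Horner steps 7 → 2, so m(12) = 2.
  α_2 = 2: Horner steps 7 → 10, so m(2) = 10.
  α_3 = 8: Horner steps 7 → 0, so m(8) = 0.
  α_4 = 5: Horner steps 7 → 5, so m(5) = 5.
  α_5 = 4: Horner steps 7 → 11, so m(4) = 11.
Codeword c = [2, 10, 0, 5, 11] ∈ F_13^5.


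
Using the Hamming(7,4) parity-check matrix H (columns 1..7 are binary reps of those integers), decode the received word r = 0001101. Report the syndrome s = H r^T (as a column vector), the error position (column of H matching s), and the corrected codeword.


s = (1, 1, 0)^T, error position = 6, corrected codeword c = 0001111

Compute s = H r^T mod 2 one row at a time:
  s_1 = 1 + 1 + 0 + 1 = 3 ≡ 1 (mod 2).
  s_2 = 0 + 0 + 0 + 1 = 1 ≡ 1 (mod 2).
  s_3 = 0 + 0 + 1 + 1 = 2 ≡ 0 (mod 2).
s = (1, 1, 0)^T — this equals column 6 of H (binary 110), so error is at position 6.
Correct: flip bit 6 of r = 0001101 to get c = 0001111.


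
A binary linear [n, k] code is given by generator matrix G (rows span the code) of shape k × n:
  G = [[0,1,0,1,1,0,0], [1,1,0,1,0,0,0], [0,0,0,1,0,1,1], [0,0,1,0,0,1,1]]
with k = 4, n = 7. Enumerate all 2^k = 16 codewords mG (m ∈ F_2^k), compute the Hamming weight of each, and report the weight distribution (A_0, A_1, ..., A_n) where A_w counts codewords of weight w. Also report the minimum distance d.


Weight distribution: A_0 = 1, A_2 = 2, A_3 = 6, A_4 = 3, A_5 = 2, A_6 = 2. Minimum distance d = 2.

Enumerate all 2^4 = 16 messages m ∈ F_2^4.
For each, compute codeword c = mG in F_2^7, then tally its weight.
  m = 0000 → c = 0000000, weight = 0.
  m = 1000 → c = 0101100, weight = 3.
  m = 0100 → c = 1101000, weight = 3.
  m = 1100 → c = 1000100, weight = 2.
  m = 0010 → c = 0001011, weight = 3.
  m = 1010 → c = 0100111, weight = 4.
  m = 0110 → c = 1100011, weight = 4.
  m = 1110 → c = 1001111, weight = 5.
  m = 0001 → c = 0010011, weight = 3.
  m = 1001 → c = 0111111, weight = 6.
  m = 0101 → c = 1111011, weight = 6.
  m = 1101 → c = 1010111, weight = 5.
  m = 0011 → c = 0011000, weight = 2.
  m = 1011 → c = 0110100, weight = 3.
  m = 0111 → c = 1110000, weight = 3.
  m = 1111 → c = 1011100, weight = 4.
Tally weights:
  weight 0: 1 codewords.
  weight 2: 2 codewords.
  weight 3: 6 codewords.
  weight 4: 3 codewords.
  weight 5: 2 codewords.
  weight 6: 2 codewords.
Minimum distance d = smallest w > 0 with A_w > 0 = 2.
Sanity: Σ A_w = 16 = 2^4 = 16 ✓.


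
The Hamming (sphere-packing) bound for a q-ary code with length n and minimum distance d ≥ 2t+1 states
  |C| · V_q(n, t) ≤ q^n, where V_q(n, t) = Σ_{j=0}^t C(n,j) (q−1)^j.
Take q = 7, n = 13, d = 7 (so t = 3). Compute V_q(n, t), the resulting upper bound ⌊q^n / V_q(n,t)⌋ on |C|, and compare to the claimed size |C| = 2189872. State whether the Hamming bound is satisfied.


V_q(n, t) = 64663, q^n = 96889010407, Hamming bound = 1498368, |C| = 2189872 > bound (violated).

Step 1: Compute V_q(n, t) = Σ_{j=0}^3 C(n, j) (q−1)^j.
  j = 0: C(13,0)·(6)^0 = 1·1 = 1.
  j = 1: C(13,1)·(6)^1 = 13·6 = 78.
  j = 2: C(13,2)·(6)^2 = 78·36 = 2808.
  j = 3: C(13,3)·(6)^3 = 286·216 = 61776.
  V_q(n, t) = 1 + 78 + 2808 + 61776 = 64663.
Step 2: q^n = 7^13 = 96889010407.
Step 3: Hamming bound ⌊q^n / V_q(n,t)⌋ = ⌊96889010407/64663⌋ = 1498368.
Step 4: Compare |C| = 2189872 to 1498368: violated.
The claimed |C| lies above the Hamming bound, so no 7-ary code of length 13 with d ≥ 7 can have 2189872 codewords.


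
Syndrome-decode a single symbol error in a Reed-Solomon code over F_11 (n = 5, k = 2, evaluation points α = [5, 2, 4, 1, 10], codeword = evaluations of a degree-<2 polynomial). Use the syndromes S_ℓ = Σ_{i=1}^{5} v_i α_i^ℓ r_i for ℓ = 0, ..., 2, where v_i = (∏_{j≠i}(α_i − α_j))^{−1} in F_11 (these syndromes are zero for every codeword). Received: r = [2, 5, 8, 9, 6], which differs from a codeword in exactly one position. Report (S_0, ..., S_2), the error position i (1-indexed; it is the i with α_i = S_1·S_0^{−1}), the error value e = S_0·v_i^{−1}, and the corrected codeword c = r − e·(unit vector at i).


S = (7, 2, 10), error at position 1, error magnitude e = 9, c = [4, 5, 8, 9, 6].

Step 1: column multipliers v_i = (∏_{j≠i}(α_i − α_j))^{−1} mod 11.
  i = 1 (α = 5): (5−2)(5−4)(5−1)(5−10) = 3·1·4·(−5) = −60 ≡ 6, so v_1 = 6^{−1} = 2 (mod 11).
  i = 2 (α = 2): (2−5)(2−4)(2−1)(2−10) = (−3)·(−2)·1·(−8) = −48 ≡ 7, so v_2 = 7^{−1} = 8 (mod 11).
  i = 3 (α = 4): (4−5)(4−2)(4−1)(4−10) = (−1)·2·3·(−6) = 36 ≡ 3, so v_3 = 3^{−1} = 4 (mod 11).
  i = 4 (α = 1): (1−5)(1−2)(1−4)(1−10) = (−4)·(−1)·(−3)·(−9) = 108 ≡ 9, so v_4 = 9^{−1} = 5 (mod 11).
  i = 5 (α = 10): (10−5)(10−2)(10−4)(10−1) = 5·8·6·9 = 2160 ≡ 4, so v_5 = 4^{−1} = 3 (mod 11).
  v = [2, 8, 4, 5, 3].
Step 2: syndromes of r = [2, 5, 8, 9, 6] (all sums mod 11).
  S_0 = Σ v_i r_i = 2·2 + 8·5 + 4·8 + 5·9 + 3·6 = 139 ≡ 7.
  S_1 = Σ v_i α_i r_i = 2·5·2 + 8·2·5 + 4·4·8 + 5·1·9 + 3·10·6 = 453 ≡ 2.
  α_i^2 mod 11 = [3, 4, 5, 1, 1].
  S_2 = Σ v_i α_i^2 r_i = 2·3·2 + 8·4·5 + 4·5·8 + 5·1·9 + 3·1·6 = 395 ≡ 10.
  S = (7, 2, 10) ≠ 0, so r is not a codeword (an error is present).
Step 3: locate the error. For a single error e at position i, S_ℓ = v_i·e·α_i^ℓ, so α_err = S_1/S_0.
  S_0^{−1} = 7^{−1} = 8 (mod 11), so α_err = 2·8 = 16 ≡ 5 = α_1. Error position i = 1.
  Consistency check: S_2/S_1 = 10·6 = 60 ≡ 5 = α_err ✓ (single-error assumption holds).
Step 4: error magnitude e = S_0/v_1 = S_0·∏_{j≠1}(α_1 − α_j) = 7·6 = 42 ≡ 9 (mod 11).
Step 5: correct position 1: c_1 = r_1 − e = 2 − 9 ≡ 4 (mod 11). Hence c = [4, 5, 8, 9, 6].
  Check: interpolating c through the α_i gives m(x) = 2 + 7·x (degree < 2) with m(α_i) = c_i for every i, so c is indeed a codeword.


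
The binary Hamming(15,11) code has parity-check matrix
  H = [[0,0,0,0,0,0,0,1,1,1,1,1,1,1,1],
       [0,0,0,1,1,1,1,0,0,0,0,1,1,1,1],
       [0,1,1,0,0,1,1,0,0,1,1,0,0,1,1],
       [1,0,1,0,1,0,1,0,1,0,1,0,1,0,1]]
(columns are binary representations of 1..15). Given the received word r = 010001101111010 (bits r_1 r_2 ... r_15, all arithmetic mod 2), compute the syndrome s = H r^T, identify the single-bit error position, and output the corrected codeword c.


s = (1, 0, 0, 1)^T, error position = 9, corrected codeword c = 010001100111010

Compute s = H r^T mod 2 one row at a time:
  s_1 = 0 + 1 + 1 + 1 + 1 + 0 + 1 + 0 = 5 ≡ 1 (mod 2).
  s_2 = 0 + 0 + 1 + 1 + 1 + 0 + 1 + 0 = 4 ≡ 0 (mod 2).
  s_3 = 1 + 0 + 1 + 1 + 1 + 1 + 1 + 0 = 6 ≡ 0 (mod 2).
  s_4 = 0 + 0 + 0 + 1 + 1 + 1 + 0 + 0 = 3 ≡ 1 (mod 2).
s = (1, 0, 0, 1)^T — this equals column 9 of H (binary 1001), so error is at position 9.
Correct: flip bit 9 of r = 010001101111010 to get c = 010001100111010.


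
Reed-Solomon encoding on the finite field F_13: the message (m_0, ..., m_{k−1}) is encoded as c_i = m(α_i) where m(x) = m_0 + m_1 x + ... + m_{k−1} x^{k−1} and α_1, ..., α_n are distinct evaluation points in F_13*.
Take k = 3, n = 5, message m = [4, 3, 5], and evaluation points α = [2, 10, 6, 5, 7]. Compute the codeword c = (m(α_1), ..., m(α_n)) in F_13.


c = [4, 1, 7, 1, 10]

Message polynomial: m(x) = 4 + 3·x + 5·x^2 (mod 13).
For each evaluation point α_i, compute m(α_i) mod 13:
  α_1 = 2: Horner steps 5 → 0 → 4, so m(2) = 4.
  α_2 = 10: Horner steps 5 → 1 → 1, so m(10) = 1.
  α_3 = 6: Horner steps 5 → 7 → 7, so m(6) = 7.
  α_4 = 5: Horner steps 5 → 2 → 1, so m(5) = 1.
  α_5 = 7: Horner steps 5 → 12 → 10, so m(7) = 10.
Codeword c = [4, 1, 7, 1, 10] ∈ F_13^5.


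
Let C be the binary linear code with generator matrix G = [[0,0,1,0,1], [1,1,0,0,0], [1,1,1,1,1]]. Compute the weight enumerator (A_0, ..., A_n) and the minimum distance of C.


Weight distribution: A_0 = 1, A_1 = 1, A_2 = 2, A_3 = 2, A_4 = 1, A_5 = 1. Minimum distance d = 1.

Enumerate all 2^3 = 8 messages m ∈ F_2^3.
For each, compute codeword c = mG in F_2^5, then tally its weight.
  m = 000 → c = 00000, weight = 0.
  m = 100 → c = 00101, weight = 2.
  m = 010 → c = 11000, weight = 2.
  m = 110 → c = 11101, weight = 4.
  m = 001 → c = 11111, weight = 5.
  m = 101 → c = 11010, weight = 3.
  m = 011 → c = 00111, weight = 3.
  m = 111 → c = 00010, weight = 1.
Tally weights:
  weight 0: 1 codewords.
  weight 1: 1 codewords.
  weight 2: 2 codewords.
  weight 3: 2 codewords.
  weight 4: 1 codewords.
  weight 5: 1 codewords.
Minimum distance d = smallest w > 0 with A_w > 0 = 1.
Sanity: Σ A_w = 8 = 2^3 = 8 ✓.


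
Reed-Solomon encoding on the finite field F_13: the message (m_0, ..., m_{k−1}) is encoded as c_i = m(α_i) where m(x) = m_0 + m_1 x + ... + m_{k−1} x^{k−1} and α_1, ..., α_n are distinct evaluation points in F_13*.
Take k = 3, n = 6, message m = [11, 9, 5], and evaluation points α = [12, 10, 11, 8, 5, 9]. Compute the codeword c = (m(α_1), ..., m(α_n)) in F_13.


c = [7, 3, 0, 0, 12, 3]

Message polynomial: m(x) = 11 + 9·x + 5·x^2 (mod 13).
For each evaluation point α_i, compute m(α_i) mod 13:
  α_1 = 12: Horner steps 5 → 4 → 7, so m(12) = 7.
  α_2 = 10: Horner steps 5 → 7 → 3, so m(10) = 3.
  α_3 = 11: Horner steps 5 → 12 → 0, so m(11) = 0.
  α_4 = 8: Horner steps 5 → 10 → 0, so m(8) = 0.
  α_5 = 5: Horner steps 5 → 8 → 12, so m(5) = 12.
  α_6 = 9: Horner steps 5 → 2 → 3, so m(9) = 3.
Codeword c = [7, 3, 0, 0, 12, 3] ∈ F_13^6.


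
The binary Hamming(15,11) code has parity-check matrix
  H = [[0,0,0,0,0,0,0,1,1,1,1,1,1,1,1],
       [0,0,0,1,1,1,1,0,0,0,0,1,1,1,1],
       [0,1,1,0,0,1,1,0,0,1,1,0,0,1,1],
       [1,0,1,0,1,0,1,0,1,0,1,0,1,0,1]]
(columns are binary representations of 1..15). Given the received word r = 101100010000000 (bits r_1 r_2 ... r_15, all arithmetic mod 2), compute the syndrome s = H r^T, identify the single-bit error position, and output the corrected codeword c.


s = (1, 1, 1, 0)^T, error position = 14, corrected codeword c = 101100010000010

Compute s = H r^T mod 2 one row at a time:
  s_1 = 1 + 0 + 0 + 0 + 0 + 0 + 0 + 0 = 1 ≡ 1 (mod 2).
  s_2 = 1 + 0 + 0 + 0 + 0 + 0 + 0 + 0 = 1 ≡ 1 (mod 2).
  s_3 = 0 + 1 + 0 + 0 + 0 + 0 + 0 + 0 = 1 ≡ 1 (mod 2).
  s_4 = 1 + 1 + 0 + 0 + 0 + 0 + 0 + 0 = 2 ≡ 0 (mod 2).
s = (1, 1, 1, 0)^T — this equals column 14 of H (binary 1110), so error is at position 14.
Correct: flip bit 14 of r = 101100010000000 to get c = 101100010000010.


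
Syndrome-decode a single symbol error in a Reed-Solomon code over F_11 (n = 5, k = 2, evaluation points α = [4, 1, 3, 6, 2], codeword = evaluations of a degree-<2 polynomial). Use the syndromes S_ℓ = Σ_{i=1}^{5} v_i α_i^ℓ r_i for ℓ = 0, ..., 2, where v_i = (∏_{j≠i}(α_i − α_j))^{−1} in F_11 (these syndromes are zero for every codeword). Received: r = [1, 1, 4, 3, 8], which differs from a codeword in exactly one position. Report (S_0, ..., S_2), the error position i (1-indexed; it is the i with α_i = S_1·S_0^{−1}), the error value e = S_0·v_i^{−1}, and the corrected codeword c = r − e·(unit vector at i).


S = (10, 7, 6), error at position 1, error magnitude e = 1, c = [0, 1, 4, 3, 8].

Step 1: column multipliers v_i = (∏_{j≠i}(α_i − α_j))^{−1} mod 11.
  i = 1 (α = 4): (4−1)(4−3)(4−6)(4−2) = 3·1·(−2)·2 = −12 ≡ 10, so v_1 = 10^{−1} = 10 (mod 11).
  i = 2 (α = 1): (1−4)(1−3)(1−6)(1−2) = (−3)·(−2)·(−5)·(−1) = 30 ≡ 8, so v_2 = 8^{−1} = 7 (mod 11).
  i = 3 (α = 3): (3−4)(3−1)(3−6)(3−2) = (−1)·2·(−3)·1 = 6 ≡ 6, so v_3 = 6^{−1} = 2 (mod 11).
  i = 4 (α = 6): (6−4)(6−1)(6−3)(6−2) = 2·5·3·4 = 120 ≡ 10, so v_4 = 10^{−1} = 10 (mod 11).
  i = 5 (α = 2): (2−4)(2−1)(2−3)(2−6) = (−2)·1·(−1)·(−4) = −8 ≡ 3, so v_5 = 3^{−1} = 4 (mod 11).
  v = [10, 7, 2, 10, 4].
Step 2: syndromes of r = [1, 1, 4, 3, 8] (all sums mod 11).
  S_0 = Σ v_i r_i = 10·1 + 7·1 + 2·4 + 10·3 + 4·8 = 87 ≡ 10.
  S_1 = Σ v_i α_i r_i = 10·4·1 + 7·1·1 + 2·3·4 + 10·6·3 + 4·2·8 = 315 ≡ 7.
  α_i^2 mod 11 = [5, 1, 9, 3, 4].
  S_2 = Σ v_i α_i^2 r_i = 10·5·1 + 7·1·1 + 2·9·4 + 10·3·3 + 4·4·8 = 347 ≡ 6.
  S = (10, 7, 6) ≠ 0, so r is not a codeword (an error is present).
Step 3: locate the error. For a single error e at position i, S_ℓ = v_i·e·α_i^ℓ, so α_err = S_1/S_0.
  S_0^{−1} = 10^{−1} = 10 (mod 11), so α_err = 7·10 = 70 ≡ 4 = α_1. Error position i = 1.
  Consistency check: S_2/S_1 = 6·8 = 48 ≡ 4 = α_err ✓ (single-error assumption holds).
Step 4: error magnitude e = S_0/v_1 = S_0·∏_{j≠1}(α_1 − α_j) = 10·10 = 100 ≡ 1 (mod 11).
Step 5: correct position 1: c_1 = r_1 − e = 1 − 1 ≡ 0 (mod 11). Hence c = [0, 1, 4, 3, 8].
  Check: interpolating c through the α_i gives m(x) = 5 + 7·x (degree < 2) with m(α_i) = c_i for every i, so c is indeed a codeword.


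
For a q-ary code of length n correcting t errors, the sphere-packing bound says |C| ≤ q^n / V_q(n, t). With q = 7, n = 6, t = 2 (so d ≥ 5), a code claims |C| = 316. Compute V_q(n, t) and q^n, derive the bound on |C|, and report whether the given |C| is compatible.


V_q(n, t) = 577, q^n = 117649, Hamming bound = 203, |C| = 316 > bound (violated).

Step 1: Compute V_q(n, t) = Σ_{j=0}^2 C(n, j) (q−1)^j.
  j = 0: C(6,0)·(6)^0 = 1·1 = 1.
  j = 1: C(6,1)·(6)^1 = 6·6 = 36.
  j = 2: C(6,2)·(6)^2 = 15·36 = 540.
  V_q(n, t) = 1 + 36 + 540 = 577.
Step 2: q^n = 7^6 = 117649.
Step 3: Hamming bound ⌊q^n / V_q(n,t)⌋ = ⌊117649/577⌋ = 203.
Step 4: Compare |C| = 316 to 203: violated.
The claimed |C| lies above the Hamming bound, so no 7-ary code of length 6 with d ≥ 5 can have 316 codewords.


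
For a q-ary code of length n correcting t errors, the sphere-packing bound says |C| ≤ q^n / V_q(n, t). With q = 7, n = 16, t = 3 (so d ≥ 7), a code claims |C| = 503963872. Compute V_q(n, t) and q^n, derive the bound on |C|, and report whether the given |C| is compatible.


V_q(n, t) = 125377, q^n = 33232930569601, Hamming bound = 265064011, |C| = 503963872 > bound (violated).

Step 1: Compute V_q(n, t) = Σ_{j=0}^3 C(n, j) (q−1)^j.
  j = 0: C(16,0)·(6)^0 = 1·1 = 1.
  j = 1: C(16,1)·(6)^1 = 16·6 = 96.
  j = 2: C(16,2)·(6)^2 = 120·36 = 4320.
  j = 3: C(16,3)·(6)^3 = 560·216 = 120960.
  V_q(n, t) = 1 + 96 + 4320 + 120960 = 125377.
Step 2: q^n = 7^16 = 33232930569601.
Step 3: Hamming bound ⌊q^n / V_q(n,t)⌋ = ⌊33232930569601/125377⌋ = 265064011.
Step 4: Compare |C| = 503963872 to 265064011: violated.
The claimed |C| lies above the Hamming bound, so no 7-ary code of length 16 with d ≥ 7 can have 503963872 codewords.


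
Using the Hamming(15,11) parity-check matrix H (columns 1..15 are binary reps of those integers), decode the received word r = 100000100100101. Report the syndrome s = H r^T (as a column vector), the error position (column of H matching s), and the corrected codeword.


s = (1, 1, 1, 0)^T, error position = 14, corrected codeword c = 100000100100111

Compute s = H r^T mod 2 one row at a time:
  s_1 = 0 + 0 + 1 + 0 + 0 + 1 + 0 + 1 = 3 ≡ 1 (mod 2).
  s_2 = 0 + 0 + 0 + 1 + 0 + 1 + 0 + 1 = 3 ≡ 1 (mod 2).
  s_3 = 0 + 0 + 0 + 1 + 1 + 0 + 0 + 1 = 3 ≡ 1 (mod 2).
  s_4 = 1 + 0 + 0 + 1 + 0 + 0 + 1 + 1 = 4 ≡ 0 (mod 2).
s = (1, 1, 1, 0)^T — this equals column 14 of H (binary 1110), so error is at position 14.
Correct: flip bit 14 of r = 100000100100101 to get c = 100000100100111.


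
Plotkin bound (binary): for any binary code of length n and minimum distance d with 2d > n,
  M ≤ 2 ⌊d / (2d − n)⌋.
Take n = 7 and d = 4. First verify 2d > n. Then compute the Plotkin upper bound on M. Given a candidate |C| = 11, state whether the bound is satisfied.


Plotkin bound M ≤ 8; given |C| = 11 > bound (violated).

Check applicability: 2d = 8, n = 7.
2d − n = 1 > 0, so Plotkin applies.
Compute d/(2d−n) = 4/1 ≈ 4.0000.
⌊d/(2d−n)⌋ = 4.
Plotkin bound: M ≤ 2·4 = 8.
Given |C| = 11, check: VIOLATED.
This |C| is above the Plotkin bound, so no binary code with n = 7, d = 4 and 11 codewords exists.


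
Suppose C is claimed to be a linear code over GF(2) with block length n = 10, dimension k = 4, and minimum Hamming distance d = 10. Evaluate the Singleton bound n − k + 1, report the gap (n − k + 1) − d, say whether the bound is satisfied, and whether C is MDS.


Singleton RHS = n − k + 1 = 7, slack = -3, bound violated (no such code; not MDS).

Singleton bound: d ≤ n − k + 1.
Here n = 10, k = 4, so n − k + 1 = 7.
Given d = 10, check d ≤ 7: NO.
Slack = (n − k + 1) − d = -3.
The slack is negative: d = 10 exceeds n − k + 1 = 7 by 3, so the Singleton bound is violated and no linear [10, 4, 10]_2 code can exist. In particular it is not MDS (MDS requires d = n − k + 1 exactly).
Description: the claimed parameters are [10, 4, 10]_2; such a code would be impossible (violates the Singleton bound).


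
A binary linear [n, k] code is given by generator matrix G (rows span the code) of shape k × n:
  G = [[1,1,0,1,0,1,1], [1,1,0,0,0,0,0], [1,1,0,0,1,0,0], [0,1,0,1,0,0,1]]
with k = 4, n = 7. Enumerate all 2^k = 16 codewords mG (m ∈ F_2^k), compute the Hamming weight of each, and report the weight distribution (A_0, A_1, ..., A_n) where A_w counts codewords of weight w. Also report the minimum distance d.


Weight distribution: A_0 = 1, A_1 = 1, A_2 = 3, A_3 = 6, A_4 = 3, A_5 = 1, A_6 = 1. Minimum distance d = 1.

Enumerate all 2^4 = 16 messages m ∈ F_2^4.
For each, compute codeword c = mG in F_2^7, then tally its weight.
  m = 0000 → c = 0000000, weight = 0.
  m = 1000 → c = 1101011, weight = 5.
  m = 0100 → c = 1100000, weight = 2.
  m = 1100 → c = 0001011, weight = 3.
  m = 0010 → c = 1100100, weight = 3.
  m = 1010 → c = 0001111, weight = 4.
  m = 0110 → c = 0000100, weight = 1.
  m = 1110 → c = 1101111, weight = 6.
  m = 0001 → c = 0101001, weight = 3.
  m = 1001 → c = 1000010, weight = 2.
  m = 0101 → c = 1001001, weight = 3.
  m = 1101 → c = 0100010, weight = 2.
  m = 0011 → c = 1001101, weight = 4.
  m = 1011 → c = 0100110, weight = 3.
  m = 0111 → c = 0101101, weight = 4.
  m = 1111 → c = 1000110, weight = 3.
Tally weights:
  weight 0: 1 codewords.
  weight 1: 1 codewords.
  weight 2: 3 codewords.
  weight 3: 6 codewords.
  weight 4: 3 codewords.
  weight 5: 1 codewords.
  weight 6: 1 codewords.
Minimum distance d = smallest w > 0 with A_w > 0 = 1.
Sanity: Σ A_w = 16 = 2^4 = 16 ✓.


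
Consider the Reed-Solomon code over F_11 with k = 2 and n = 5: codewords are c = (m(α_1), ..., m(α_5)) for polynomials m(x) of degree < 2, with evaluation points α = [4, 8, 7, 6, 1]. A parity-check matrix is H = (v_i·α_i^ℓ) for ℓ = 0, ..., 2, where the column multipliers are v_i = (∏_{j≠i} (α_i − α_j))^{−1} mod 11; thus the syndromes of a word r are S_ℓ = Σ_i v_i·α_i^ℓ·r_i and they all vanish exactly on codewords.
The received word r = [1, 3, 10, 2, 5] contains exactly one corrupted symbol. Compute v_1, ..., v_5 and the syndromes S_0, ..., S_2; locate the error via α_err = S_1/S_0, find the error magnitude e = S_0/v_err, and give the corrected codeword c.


S = (6, 9, 8), error at position 3, error magnitude e = 2, c = [1, 3, 8, 2, 5].

Step 1: column multipliers v_i = (∏_{j≠i}(α_i − α_j))^{−1} mod 11.
  i = 1 (α = 4): (4−8)(4−7)(4−6)(4−1) = (−4)·(−3)·(−2)·3 = −72 ≡ 5, so v_1 = 5^{−1} = 9 (mod 11).
  i = 2 (α = 8): (8−4)(8−7)(8−6)(8−1) = 4·1·2·7 = 56 ≡ 1, so v_2 = 1^{−1} = 1 (mod 11).
  i = 3 (α = 7): (7−4)(7−8)(7−6)(7−1) = 3·(−1)·1·6 = −18 ≡ 4, so v_3 = 4^{−1} = 3 (mod 11).
  i = 4 (α = 6): (6−4)(6−8)(6−7)(6−1) = 2·(−2)·(−1)·5 = 20 ≡ 9, so v_4 = 9^{−1} = 5 (mod 11).
  i = 5 (α = 1): (1−4)(1−8)(1−7)(1−6) = (−3)·(−7)·(−6)·(−5) = 630 ≡ 3, so v_5 = 3^{−1} = 4 (mod 11).
  v = [9, 1, 3, 5, 4].
Step 2: syndromes of r = [1, 3, 10, 2, 5] (all sums mod 11).
  S_0 = Σ v_i r_i = 9·1 + 1·3 + 3·10 + 5·2 + 4·5 = 72 ≡ 6.
  S_1 = Σ v_i α_i r_i = 9·4·1 + 1·8·3 + 3·7·10 + 5·6·2 + 4·1·5 = 350 ≡ 9.
  α_i^2 mod 11 = [5, 9, 5, 3, 1].
  S_2 = Σ v_i α_i^2 r_i = 9·5·1 + 1·9·3 + 3·5·10 + 5·3·2 + 4·1·5 = 272 ≡ 8.
  S = (6, 9, 8) ≠ 0, so r is not a codeword (an error is present).
Step 3: locate the error. For a single error e at position i, S_ℓ = v_i·e·α_i^ℓ, so α_err = S_1/S_0.
  S_0^{−1} = 6^{−1} = 2 (mod 11), so α_err = 9·2 = 18 ≡ 7 = α_3. Error position i = 3.
  Consistency check: S_2/S_1 = 8·5 = 40 ≡ 7 = α_err ✓ (single-error assumption holds).
Step 4: error magnitude e = S_0/v_3 = S_0·∏_{j≠3}(α_3 − α_j) = 6·4 = 24 ≡ 2 (mod 11).
Step 5: correct position 3: c_3 = r_3 − e = 10 − 2 ≡ 8 (mod 11). Hence c = [1, 3, 8, 2, 5].
  Check: interpolating c through the α_i gives m(x) = 10 + 6·x (degree < 2) with m(α_i) = c_i for every i, so c is indeed a codeword.


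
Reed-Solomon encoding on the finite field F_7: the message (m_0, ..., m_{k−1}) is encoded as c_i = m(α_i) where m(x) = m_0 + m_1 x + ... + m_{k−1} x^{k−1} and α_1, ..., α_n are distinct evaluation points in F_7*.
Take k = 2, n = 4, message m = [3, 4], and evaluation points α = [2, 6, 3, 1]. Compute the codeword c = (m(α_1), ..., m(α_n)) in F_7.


c = [4, 6, 1, 0]

Message polynomial: m(x) = 3 + 4·x (mod 7).
For each evaluation point α_i, compute m(α_i) mod 7:
  α_1 = 2: Horner steps 4 → 4, so m(2) = 4.
  α_2 = 6: Horner steps 4 → 6, so m(6) = 6.
  α_3 = 3: Horner steps 4 → 1, so m(3) = 1.
  α_4 = 1: Horner steps 4 → 0, so m(1) = 0.
Codeword c = [4, 6, 1, 0] ∈ F_7^4.


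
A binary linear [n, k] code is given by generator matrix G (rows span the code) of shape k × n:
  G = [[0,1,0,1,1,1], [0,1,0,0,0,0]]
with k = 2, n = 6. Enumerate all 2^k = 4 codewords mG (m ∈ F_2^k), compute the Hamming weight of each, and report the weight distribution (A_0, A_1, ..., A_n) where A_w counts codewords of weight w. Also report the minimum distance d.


Weight distribution: A_0 = 1, A_1 = 1, A_3 = 1, A_4 = 1. Minimum distance d = 1.

Enumerate all 2^2 = 4 messages m ∈ F_2^2.
For each, compute codeword c = mG in F_2^6, then tally its weight.
  m = 00 → c = 000000, weight = 0.
  m = 10 → c = 010111, weight = 4.
  m = 01 → c = 010000, weight = 1.
  m = 11 → c = 000111, weight = 3.
Tally weights:
  weight 0: 1 codewords.
  weight 1: 1 codewords.
  weight 3: 1 codewords.
  weight 4: 1 codewords.
Minimum distance d = smallest w > 0 with A_w > 0 = 1.
Sanity: Σ A_w = 4 = 2^2 = 4 ✓.


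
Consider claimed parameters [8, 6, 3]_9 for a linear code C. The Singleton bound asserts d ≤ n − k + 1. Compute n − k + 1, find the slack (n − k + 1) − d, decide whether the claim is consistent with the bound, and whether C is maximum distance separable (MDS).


Singleton RHS = n − k + 1 = 3, slack = 0, bound satisfied, MDS.

Singleton bound: d ≤ n − k + 1.
Here n = 8, k = 6, so n − k + 1 = 3.
Given d = 3, check d ≤ 3: YES.
Slack = (n − k + 1) − d = 0.
The code is MDS (slack = 0).
Description: the claimed parameters are [8, 6, 3]_9; such a code would be MDS (meets Singleton bound).


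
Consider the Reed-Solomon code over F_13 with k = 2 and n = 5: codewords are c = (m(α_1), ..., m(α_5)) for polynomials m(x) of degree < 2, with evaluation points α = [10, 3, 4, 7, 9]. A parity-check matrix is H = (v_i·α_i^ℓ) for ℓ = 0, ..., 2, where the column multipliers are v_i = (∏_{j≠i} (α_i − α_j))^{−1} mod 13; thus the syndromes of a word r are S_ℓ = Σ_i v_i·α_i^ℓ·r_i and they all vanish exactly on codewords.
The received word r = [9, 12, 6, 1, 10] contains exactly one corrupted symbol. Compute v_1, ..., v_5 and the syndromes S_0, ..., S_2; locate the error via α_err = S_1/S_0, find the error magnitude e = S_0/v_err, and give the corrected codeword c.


S = (12, 4, 10), error at position 5, error magnitude e = 8, c = [9, 12, 6, 1, 2].

Step 1: column multipliers v_i = (∏_{j≠i}(α_i − α_j))^{−1} mod 13.
  i = 1 (α = 10): (10−3)(10−4)(10−7)(10−9) = 7·6·3·1 = 126 ≡ 9, so v_1 = 9^{−1} = 3 (mod 13).
  i = 2 (α = 3): (3−10)(3−4)(3−7)(3−9) = (−7)·(−1)·(−4)·(−6) = 168 ≡ 12, so v_2 = 12^{−1} = 12 (mod 13).
  i = 3 (α = 4): (4−10)(4−3)(4−7)(4−9) = (−6)·1·(−3)·(−5) = −90 ≡ 1, so v_3 = 1^{−1} = 1 (mod 13).
  i = 4 (α = 7): (7−10)(7−3)(7−4)(7−9) = (−3)·4·3·(−2) = 72 ≡ 7, so v_4 = 7^{−1} = 2 (mod 13).
  i = 5 (α = 9): (9−10)(9−3)(9−4)(9−7) = (−1)·6·5·2 = −60 ≡ 5, so v_5 = 5^{−1} = 8 (mod 13).
  v = [3, 12, 1, 2, 8].
Step 2: syndromes of r = [9, 12, 6, 1, 10] (all sums mod 13).
  S_0 = Σ v_i r_i = 3·9 + 12·12 + 1·6 + 2·1 + 8·10 = 259 ≡ 12.
  S_1 = Σ v_i α_i r_i = 3·10·9 + 12·3·12 + 1·4·6 + 2·7·1 + 8·9·10 = 1460 ≡ 4.
  α_i^2 mod 13 = [9, 9, 3, 10, 3].
  S_2 = Σ v_i α_i^2 r_i = 3·9·9 + 12·9·12 + 1·3·6 + 2·10·1 + 8·3·10 = 1817 ≡ 10.
  S = (12, 4, 10) ≠ 0, so r is not a codeword (an error is present).
Step 3: locate the error. For a single error e at position i, S_ℓ = v_i·e·α_i^ℓ, so α_err = S_1/S_0.
  S_0^{−1} = 12^{−1} = 12 (mod 13), so α_err = 4·12 = 48 ≡ 9 = α_5. Error position i = 5.
  Consistency check: S_2/S_1 = 10·10 = 100 ≡ 9 = α_err ✓ (single-error assumption holds).
Step 4: error magnitude e = S_0/v_5 = S_0·∏_{j≠5}(α_5 − α_j) = 12·5 = 60 ≡ 8 (mod 13).
Step 5: correct position 5: c_5 = r_5 − e = 10 − 8 ≡ 2 (mod 13). Hence c = [9, 12, 6, 1, 2].
  Check: interpolating c through the α_i gives m(x) = 4 + 7·x (degree < 2) with m(α_i) = c_i for every i, so c is indeed a codeword.


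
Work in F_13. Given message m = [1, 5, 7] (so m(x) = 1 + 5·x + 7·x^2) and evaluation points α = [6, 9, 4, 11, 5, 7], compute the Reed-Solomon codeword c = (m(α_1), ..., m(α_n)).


c = [10, 2, 3, 6, 6, 2]

Message polynomial: m(x) = 1 + 5·x + 7·x^2 (mod 13).
For each evaluation point α_i, compute m(α_i) mod 13:
  α_1 = 6: Horner steps 7 → 8 → 10, so m(6) = 10.
  α_2 = 9: Horner steps 7 → 3 → 2, so m(9) = 2.
  α_3 = 4: Horner steps 7 → 7 → 3, so m(4) = 3.
  α_4 = 11: Horner steps 7 → 4 → 6, so m(11) = 6.
  α_5 = 5: Horner steps 7 → 1 → 6, so m(5) = 6.
  α_6 = 7: Horner steps 7 → 2 → 2, so m(7) = 2.
Codeword c = [10, 2, 3, 6, 6, 2] ∈ F_13^6.


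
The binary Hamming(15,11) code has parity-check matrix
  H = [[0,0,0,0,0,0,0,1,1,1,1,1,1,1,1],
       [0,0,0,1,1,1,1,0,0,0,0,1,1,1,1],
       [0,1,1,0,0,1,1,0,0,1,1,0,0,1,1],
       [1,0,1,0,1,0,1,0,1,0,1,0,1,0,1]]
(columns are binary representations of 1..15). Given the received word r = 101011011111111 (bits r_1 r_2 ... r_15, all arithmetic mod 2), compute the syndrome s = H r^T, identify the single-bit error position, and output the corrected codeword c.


s = (0, 0, 0, 1)^T, error position = 1, corrected codeword c = 001011011111111

Compute s = H r^T mod 2 one row at a time:
  s_1 = 1 + 1 + 1 + 1 + 1 + 1 + 1 + 1 = 8 ≡ 0 (mod 2).
  s_2 = 0 + 1 + 1 + 0 + 1 + 1 + 1 + 1 = 6 ≡ 0 (mod 2).
  s_3 = 0 + 1 + 1 + 0 + 1 + 1 + 1 + 1 = 6 ≡ 0 (mod 2).
  s_4 = 1 + 1 + 1 + 0 + 1 + 1 + 1 + 1 = 7 ≡ 1 (mod 2).
s = (0, 0, 0, 1)^T — this equals column 1 of H (binary 0001), so error is at position 1.
Correct: flip bit 1 of r = 101011011111111 to get c = 001011011111111.


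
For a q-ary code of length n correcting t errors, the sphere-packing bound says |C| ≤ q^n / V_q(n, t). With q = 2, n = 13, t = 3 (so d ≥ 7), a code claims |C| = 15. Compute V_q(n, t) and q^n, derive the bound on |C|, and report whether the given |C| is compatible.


V_q(n, t) = 378, q^n = 8192, Hamming bound = 21, |C| = 15 ≤ bound (satisfied).

Step 1: Compute V_q(n, t) = Σ_{j=0}^3 C(n, j) (q−1)^j.
  j = 0: C(13,0)·(1)^0 = 1·1 = 1.
  j = 1: C(13,1)·(1)^1 = 13·1 = 13.
  j = 2: C(13,2)·(1)^2 = 78·1 = 78.
  j = 3: C(13,3)·(1)^3 = 286·1 = 286.
  V_q(n, t) = 1 + 13 + 78 + 286 = 378.
Step 2: q^n = 2^13 = 8192.
Step 3: Hamming bound ⌊q^n / V_q(n,t)⌋ = ⌊8192/378⌋ = 21.
Step 4: Compare |C| = 15 to 21: satisfied.
The claimed |C| lies below the Hamming bound.


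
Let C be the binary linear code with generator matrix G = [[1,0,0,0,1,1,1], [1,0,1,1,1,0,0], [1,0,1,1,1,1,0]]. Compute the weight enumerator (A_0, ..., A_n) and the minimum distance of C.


Weight distribution: A_0 = 1, A_1 = 1, A_3 = 2, A_4 = 3, A_5 = 1. Minimum distance d = 1.

Enumerate all 2^3 = 8 messages m ∈ F_2^3.
For each, compute codeword c = mG in F_2^7, then tally its weight.
  m = 000 → c = 0000000, weight = 0.
  m = 100 → c = 1000111, weight = 4.
  m = 010 → c = 1011100, weight = 4.
  m = 110 → c = 0011011, weight = 4.
  m = 001 → c = 1011110, weight = 5.
  m = 101 → c = 0011001, weight = 3.
  m = 011 → c = 0000010, weight = 1.
  m = 111 → c = 1000101, weight = 3.
Tally weights:
  weight 0: 1 codewords.
  weight 1: 1 codewords.
  weight 3: 2 codewords.
  weight 4: 3 codewords.
  weight 5: 1 codewords.
Minimum distance d = smallest w > 0 with A_w > 0 = 1.
Sanity: Σ A_w = 8 = 2^3 = 8 ✓.


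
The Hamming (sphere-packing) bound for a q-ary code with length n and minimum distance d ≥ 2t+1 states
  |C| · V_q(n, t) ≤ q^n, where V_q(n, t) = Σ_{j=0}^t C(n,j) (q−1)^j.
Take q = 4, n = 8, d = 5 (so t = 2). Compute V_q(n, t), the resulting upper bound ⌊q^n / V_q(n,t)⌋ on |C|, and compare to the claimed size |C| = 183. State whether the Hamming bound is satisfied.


V_q(n, t) = 277, q^n = 65536, Hamming bound = 236, |C| = 183 ≤ bound (satisfied).

Step 1: Compute V_q(n, t) = Σ_{j=0}^2 C(n, j) (q−1)^j.
  j = 0: C(8,0)·(3)^0 = 1·1 = 1.
  j = 1: C(8,1)·(3)^1 = 8·3 = 24.
  j = 2: C(8,2)·(3)^2 = 28·9 = 252.
  V_q(n, t) = 1 + 24 + 252 = 277.
Step 2: q^n = 4^8 = 65536.
Step 3: Hamming bound ⌊q^n / V_q(n,t)⌋ = ⌊65536/277⌋ = 236.
Step 4: Compare |C| = 183 to 236: satisfied.
The claimed |C| lies below the Hamming bound.


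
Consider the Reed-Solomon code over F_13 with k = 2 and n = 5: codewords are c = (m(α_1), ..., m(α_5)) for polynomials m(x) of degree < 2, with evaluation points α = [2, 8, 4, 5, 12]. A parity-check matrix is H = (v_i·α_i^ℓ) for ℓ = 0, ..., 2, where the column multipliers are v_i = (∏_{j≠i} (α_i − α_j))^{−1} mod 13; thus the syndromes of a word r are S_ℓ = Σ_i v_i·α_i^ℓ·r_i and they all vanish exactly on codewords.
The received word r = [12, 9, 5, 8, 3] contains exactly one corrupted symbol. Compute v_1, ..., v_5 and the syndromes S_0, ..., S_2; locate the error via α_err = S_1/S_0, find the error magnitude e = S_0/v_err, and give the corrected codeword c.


S = (4, 6, 9), error at position 2, error magnitude e = 5, c = [12, 4, 5, 8, 3].

Step 1: column multipliers v_i = (∏_{j≠i}(α_i − α_j))^{−1} mod 13.
  i = 1 (α = 2): (2−8)(2−4)(2−5)(2−12) = (−6)·(−2)·(−3)·(−10) = 360 ≡ 9, so v_1 = 9^{−1} = 3 (mod 13).
  i = 2 (α = 8): (8−2)(8−4)(8−5)(8−12) = 6·4·3·(−4) = −288 ≡ 11, so v_2 = 11^{−1} = 6 (mod 13).
  i = 3 (α = 4): (4−2)(4−8)(4−5)(4−12) = 2·(−4)·(−1)·(−8) = −64 ≡ 1, so v_3 = 1^{−1} = 1 (mod 13).
  i = 4 (α = 5): (5−2)(5−8)(5−4)(5−12) = 3·(−3)·1·(−7) = 63 ≡ 11, so v_4 = 11^{−1} = 6 (mod 13).
  i = 5 (α = 12): (12−2)(12−8)(12−4)(12−5) = 10·4·8·7 = 2240 ≡ 4, so v_5 = 4^{−1} = 10 (mod 13).
  v = [3, 6, 1, 6, 10].
Step 2: syndromes of r = [12, 9, 5, 8, 3] (all sums mod 13).
  S_0 = Σ v_i r_i = 3·12 + 6·9 + 1·5 + 6·8 + 10·3 = 173 ≡ 4.
  S_1 = Σ v_i α_i r_i = 3·2·12 + 6·8·9 + 1·4·5 + 6·5·8 + 10·12·3 = 1124 ≡ 6.
  α_i^2 mod 13 = [4, 12, 3, 12, 1].
  S_2 = Σ v_i α_i^2 r_i = 3·4·12 + 6·12·9 + 1·3·5 + 6·12·8 + 10·1·3 = 1413 ≡ 9.
  S = (4, 6, 9) ≠ 0, so r is not a codeword (an error is present).
Step 3: locate the error. For a single error e at position i, S_ℓ = v_i·e·α_i^ℓ, so α_err = S_1/S_0.
  S_0^{−1} = 4^{−1} = 10 (mod 13), so α_err = 6·10 = 60 ≡ 8 = α_2. Error position i = 2.
  Consistency check: S_2/S_1 = 9·11 = 99 ≡ 8 = α_err ✓ (single-error assumption holds).
Step 4: error magnitude e = S_0/v_2 = S_0·∏_{j≠2}(α_2 − α_j) = 4·11 = 44 ≡ 5 (mod 13).
Step 5: correct position 2: c_2 = r_2 − e = 9 − 5 ≡ 4 (mod 13). Hence c = [12, 4, 5, 8, 3].
  Check: interpolating c through the α_i gives m(x) = 6 + 3·x (degree < 2) with m(α_i) = c_i for every i, so c is indeed a codeword.


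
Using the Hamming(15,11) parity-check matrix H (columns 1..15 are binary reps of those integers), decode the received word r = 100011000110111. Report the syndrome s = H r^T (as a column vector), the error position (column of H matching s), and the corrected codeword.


s = (1, 1, 1, 1)^T, error position = 15, corrected codeword c = 100011000110110

Compute s = H r^T mod 2 one row at a time:
  s_1 = 0 + 0 + 1 + 1 + 0 + 1 + 1 + 1 = 5 ≡ 1 (mod 2).
  s_2 = 0 + 1 + 1 + 0 + 0 + 1 + 1 + 1 = 5 ≡ 1 (mod 2).
  s_3 = 0 + 0 + 1 + 0 + 1 + 1 + 1 + 1 = 5 ≡ 1 (mod 2).
  s_4 = 1 + 0 + 1 + 0 + 0 + 1 + 1 + 1 = 5 ≡ 1 (mod 2).
s = (1, 1, 1, 1)^T — this equals column 15 of H (binary 1111), so error is at position 15.
Correct: flip bit 15 of r = 100011000110111 to get c = 100011000110110.
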